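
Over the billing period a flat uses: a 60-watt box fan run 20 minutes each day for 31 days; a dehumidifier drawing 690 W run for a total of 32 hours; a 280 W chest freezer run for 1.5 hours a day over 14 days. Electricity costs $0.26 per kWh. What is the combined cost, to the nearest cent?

box fan: Runtime = 20 min × 31 = 620 min = 10.333333… h
box fan: 0.06 kW × 10.333333… h = 0.62 kWh
dehumidifier: 0.69 kW × 32 h = 22.08 kWh
chest freezer: Runtime = 1.5 h/day × 14 days = 21 h
chest freezer: 0.28 kW × 21 h = 5.88 kWh
Total energy = 28.58 kWh
Cost = 28.58 × $0.26 = $7.43

$7.43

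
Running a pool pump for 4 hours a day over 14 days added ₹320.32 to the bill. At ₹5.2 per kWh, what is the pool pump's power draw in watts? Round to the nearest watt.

1100 W

Energy = ₹320.32 ÷ ₹5.2/kWh = 61.6 kWh
Runtime = 4 h/day × 14 days = 56 h
Power = 61.6 kWh ÷ 56 h = 1.1 kW = 1100 W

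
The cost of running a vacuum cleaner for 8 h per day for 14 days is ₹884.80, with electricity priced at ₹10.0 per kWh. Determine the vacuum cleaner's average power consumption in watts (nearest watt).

790 W

Energy = ₹884.80 ÷ ₹10.0/kWh = 88.48 kWh
Runtime = 8 h/day × 14 days = 112 h
Power = 88.48 kWh ÷ 112 h = 0.79 kW = 790 W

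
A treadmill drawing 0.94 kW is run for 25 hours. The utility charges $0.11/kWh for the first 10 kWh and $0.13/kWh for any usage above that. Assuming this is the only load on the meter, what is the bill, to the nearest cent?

$2.86

Energy = 0.94 kW × 25 h = 23.5 kWh
Tier 1 (0–10 kWh): 10 × $0.11 = $1.1
Above 10 kWh: 13.5 × $0.13 = $1.755
Bill = $2.86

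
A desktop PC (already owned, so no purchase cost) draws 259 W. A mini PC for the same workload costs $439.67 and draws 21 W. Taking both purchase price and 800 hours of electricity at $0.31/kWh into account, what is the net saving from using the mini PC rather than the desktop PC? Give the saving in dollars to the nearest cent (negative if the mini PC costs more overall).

desktop PC: $0.00 + (259/1000) kW × 800 h × $0.31 = $0.00 + $64.232 = $64.232
mini PC: $439.67 + (21/1000) kW × 800 h × $0.31 = $439.67 + $5.208 = $444.878
Saving = $64.232 − $444.878 = −$380.646 → -$380.65

-$380.65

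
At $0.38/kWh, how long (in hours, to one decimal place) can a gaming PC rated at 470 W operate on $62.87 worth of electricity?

Energy available = $62.87 ÷ $0.38/kWh = 165.4474 kWh
Hours = 165.4474 kWh ÷ 0.47 kW = 352.0 h

352.0 h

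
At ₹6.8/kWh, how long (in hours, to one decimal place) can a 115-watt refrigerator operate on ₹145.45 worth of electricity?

186.0 h

Energy available = ₹145.45 ÷ ₹6.8/kWh = 21.3897 kWh
Hours = 21.3897 kWh ÷ 0.115 kW = 186.0 h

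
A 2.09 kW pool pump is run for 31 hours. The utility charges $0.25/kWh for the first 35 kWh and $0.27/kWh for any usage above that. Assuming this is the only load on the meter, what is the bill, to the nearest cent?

$16.79

Energy = 2.09 kW × 31 h = 64.79 kWh
Tier 1 (0–35 kWh): 35 × $0.25 = $8.75
Above 35 kWh: 29.79 × $0.27 = $8.0433
Bill = $16.79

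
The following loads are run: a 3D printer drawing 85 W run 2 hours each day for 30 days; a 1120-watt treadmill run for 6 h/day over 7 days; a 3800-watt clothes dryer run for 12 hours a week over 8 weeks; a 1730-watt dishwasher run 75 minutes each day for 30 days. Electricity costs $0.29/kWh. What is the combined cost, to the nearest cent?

$139.73

3D printer: Runtime = 2 h/day × 30 days = 60 h
3D printer: 0.085 kW × 60 h = 5.1 kWh
treadmill: Runtime = 6 h/day × 7 days = 42 h
treadmill: 1.12 kW × 42 h = 47.04 kWh
clothes dryer: Runtime = 12 h/week × 8 weeks = 96 h
clothes dryer: 3.8 kW × 96 h = 364.8 kWh
dishwasher: Runtime = 75 min × 30 = 2250 min = 37.5 h
dishwasher: 1.73 kW × 37.5 h = 64.875 kWh
Total energy = 481.815 kWh
Cost = 481.815 × $0.29 = $139.73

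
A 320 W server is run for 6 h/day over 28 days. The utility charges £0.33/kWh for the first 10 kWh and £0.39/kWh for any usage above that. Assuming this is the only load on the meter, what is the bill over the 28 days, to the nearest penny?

£20.37

Runtime = 6 h/day × 28 days = 168 h
Energy = 0.32 kW × 168 h = 53.76 kWh
Tier 1 (0–10 kWh): 10 × £0.33 = £3.3
Above 10 kWh: 43.76 × £0.39 = £17.0664
Bill = £20.37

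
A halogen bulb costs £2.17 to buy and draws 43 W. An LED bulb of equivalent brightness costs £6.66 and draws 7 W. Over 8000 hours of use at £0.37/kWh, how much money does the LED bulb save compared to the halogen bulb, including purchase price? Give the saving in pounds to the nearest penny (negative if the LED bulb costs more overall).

halogen bulb: £2.17 + (43/1000) kW × 8000 h × £0.37 = £2.17 + £127.28 = £129.45
LED bulb: £6.66 + (7/1000) kW × 8000 h × £0.37 = £6.66 + £20.72 = £27.38
Saving = £129.45 − £27.38 = £102.07

£102.07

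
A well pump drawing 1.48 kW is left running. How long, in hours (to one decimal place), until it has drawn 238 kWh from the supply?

Hours = 238 kWh ÷ 1.48 kW = 160.8 h

160.8 h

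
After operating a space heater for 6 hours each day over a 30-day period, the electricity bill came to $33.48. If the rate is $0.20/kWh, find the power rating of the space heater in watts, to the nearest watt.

Energy = $33.48 ÷ $0.20/kWh = 167.4 kWh
Runtime = 6 h/day × 30 days = 180 h
Power = 167.4 kWh ÷ 180 h = 0.93 kW = 930 W

930 W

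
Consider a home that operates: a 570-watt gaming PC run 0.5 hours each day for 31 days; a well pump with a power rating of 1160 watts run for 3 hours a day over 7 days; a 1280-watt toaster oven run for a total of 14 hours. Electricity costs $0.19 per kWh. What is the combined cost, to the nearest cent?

gaming PC: Runtime = 0.5 h/day × 31 days = 15.5 h
gaming PC: 0.57 kW × 15.5 h = 8.835 kWh
well pump: Runtime = 3 h/day × 7 days = 21 h
well pump: 1.16 kW × 21 h = 24.36 kWh
toaster oven: 1.28 kW × 14 h = 17.92 kWh
Total energy = 51.115 kWh
Cost = 51.115 × $0.19 = $9.71

$9.71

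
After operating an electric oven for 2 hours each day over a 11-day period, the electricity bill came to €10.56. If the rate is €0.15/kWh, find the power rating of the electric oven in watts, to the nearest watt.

Energy = €10.56 ÷ €0.15/kWh = 70.4 kWh
Runtime = 2 h/day × 11 days = 22 h
Power = 70.4 kWh ÷ 22 h = 3.2 kW = 3200 W

3200 W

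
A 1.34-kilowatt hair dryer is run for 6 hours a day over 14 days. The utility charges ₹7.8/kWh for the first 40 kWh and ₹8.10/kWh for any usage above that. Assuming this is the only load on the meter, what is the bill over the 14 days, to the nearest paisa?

₹899.74

Runtime = 6 h/day × 14 days = 84 h
Energy = 1.34 kW × 84 h = 112.56 kWh
Tier 1 (0–40 kWh): 40 × ₹7.8 = ₹312
Above 40 kWh: 72.56 × ₹8.10 = ₹587.736
Bill = ₹899.74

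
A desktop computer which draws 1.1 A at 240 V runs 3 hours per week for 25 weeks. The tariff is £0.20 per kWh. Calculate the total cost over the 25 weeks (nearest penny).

Power = 1.1 A × 240 V = 264 W = 0.264 kW
Runtime = 3 h/week × 25 weeks = 75 h
Energy = 0.264 kW × 75 h = 19.8 kWh
Cost = 19.8 kWh × £0.20/kWh = £3.96

£3.96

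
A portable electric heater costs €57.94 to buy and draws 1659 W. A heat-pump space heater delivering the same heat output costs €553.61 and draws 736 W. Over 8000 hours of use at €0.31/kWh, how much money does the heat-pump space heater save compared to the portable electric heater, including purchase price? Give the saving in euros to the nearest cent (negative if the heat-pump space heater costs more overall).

portable electric heater: €57.94 + (1659/1000) kW × 8000 h × €0.31 = €57.94 + €4114.32 = €4172.26
heat-pump space heater: €553.61 + (736/1000) kW × 8000 h × €0.31 = €553.61 + €1825.28 = €2378.89
Saving = €4172.26 − €2378.89 = €1793.37

€1793.37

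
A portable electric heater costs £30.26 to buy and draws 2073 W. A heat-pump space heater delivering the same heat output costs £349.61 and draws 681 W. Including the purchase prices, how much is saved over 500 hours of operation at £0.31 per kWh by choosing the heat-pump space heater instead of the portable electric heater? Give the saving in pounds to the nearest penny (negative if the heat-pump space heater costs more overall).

portable electric heater: £30.26 + (2073/1000) kW × 500 h × £0.31 = £30.26 + £321.315 = £351.575
heat-pump space heater: £349.61 + (681/1000) kW × 500 h × £0.31 = £349.61 + £105.555 = £455.165
Saving = £351.575 − £455.165 = −£103.59

-£103.59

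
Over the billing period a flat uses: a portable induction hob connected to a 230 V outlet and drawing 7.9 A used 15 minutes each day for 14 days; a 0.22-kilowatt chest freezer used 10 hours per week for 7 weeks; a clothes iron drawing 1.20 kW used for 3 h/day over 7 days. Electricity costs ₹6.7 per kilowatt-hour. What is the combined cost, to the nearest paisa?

₹314.63

portable induction hob: Power = 7.9 A × 230 V = 1817 W = 1.817 kW
portable induction hob: Runtime = 15 min × 14 = 210 min = 3.5 h
portable induction hob: 1.817 kW × 3.5 h = 6.3595 kWh
chest freezer: Runtime = 10 h/week × 7 weeks = 70 h
chest freezer: 0.22 kW × 70 h = 15.4 kWh
clothes iron: Runtime = 3 h/day × 7 days = 21 h
clothes iron: 1.2 kW × 21 h = 25.2 kWh
Total energy = 46.9595 kWh
Cost = 46.9595 × ₹6.7 = ₹314.63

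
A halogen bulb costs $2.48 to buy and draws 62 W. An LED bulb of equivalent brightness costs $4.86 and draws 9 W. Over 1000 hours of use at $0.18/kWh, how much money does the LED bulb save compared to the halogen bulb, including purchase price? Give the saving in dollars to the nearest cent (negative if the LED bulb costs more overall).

halogen bulb: $2.48 + (62/1000) kW × 1000 h × $0.18 = $2.48 + $11.16 = $13.64
LED bulb: $4.86 + (9/1000) kW × 1000 h × $0.18 = $4.86 + $1.62 = $6.48
Saving = $13.64 − $6.48 = $7.16

$7.16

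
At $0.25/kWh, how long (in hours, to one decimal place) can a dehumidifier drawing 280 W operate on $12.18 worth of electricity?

174.0 h

Energy available = $12.18 ÷ $0.25/kWh = 48.72 kWh
Hours = 48.72 kWh ÷ 0.28 kW = 174.0 h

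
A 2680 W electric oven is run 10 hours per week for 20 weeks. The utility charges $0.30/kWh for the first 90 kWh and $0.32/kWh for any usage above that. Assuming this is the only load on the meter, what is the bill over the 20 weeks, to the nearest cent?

Runtime = 10 h/week × 20 weeks = 200 h
Energy = 2.68 kW × 200 h = 536 kWh
Tier 1 (0–90 kWh): 90 × $0.30 = $27
Above 90 kWh: 446 × $0.32 = $142.72
Bill = $169.72

$169.72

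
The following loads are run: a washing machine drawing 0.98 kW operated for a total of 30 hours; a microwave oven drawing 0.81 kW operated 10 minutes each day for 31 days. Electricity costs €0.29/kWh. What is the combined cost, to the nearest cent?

€9.74

washing machine: 0.98 kW × 30 h = 29.4 kWh
microwave oven: Runtime = 10 min × 31 = 310 min = 5.166666… h
microwave oven: 0.81 kW × 5.166666… h = 4.185 kWh
Total energy = 33.585 kWh
Cost = 33.585 × €0.29 = €9.74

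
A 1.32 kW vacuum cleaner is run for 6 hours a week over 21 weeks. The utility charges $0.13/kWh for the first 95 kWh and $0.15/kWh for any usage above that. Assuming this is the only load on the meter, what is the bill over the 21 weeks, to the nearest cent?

Runtime = 6 h/week × 21 weeks = 126 h
Energy = 1.32 kW × 126 h = 166.32 kWh
Tier 1 (0–95 kWh): 95 × $0.13 = $12.35
Above 95 kWh: 71.32 × $0.15 = $10.698
Bill = $23.05

$23.05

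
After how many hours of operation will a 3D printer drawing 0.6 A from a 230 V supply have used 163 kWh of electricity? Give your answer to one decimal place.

Power = 0.6 A × 230 V = 138 W = 0.138 kW
Hours = 163 kWh ÷ 0.138 kW = 1181.2 h

1181.2 h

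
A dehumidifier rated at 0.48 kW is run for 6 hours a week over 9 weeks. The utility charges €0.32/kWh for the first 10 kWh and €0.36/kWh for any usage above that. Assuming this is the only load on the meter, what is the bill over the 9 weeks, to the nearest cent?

Runtime = 6 h/week × 9 weeks = 54 h
Energy = 0.48 kW × 54 h = 25.92 kWh
Tier 1 (0–10 kWh): 10 × €0.32 = €3.2
Above 10 kWh: 15.92 × €0.36 = €5.7312
Bill = €8.93

€8.93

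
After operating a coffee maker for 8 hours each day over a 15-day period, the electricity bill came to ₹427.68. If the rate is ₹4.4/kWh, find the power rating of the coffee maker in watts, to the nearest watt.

Energy = ₹427.68 ÷ ₹4.4/kWh = 97.2 kWh
Runtime = 8 h/day × 15 days = 120 h
Power = 97.2 kWh ÷ 120 h = 0.81 kW = 810 W

810 W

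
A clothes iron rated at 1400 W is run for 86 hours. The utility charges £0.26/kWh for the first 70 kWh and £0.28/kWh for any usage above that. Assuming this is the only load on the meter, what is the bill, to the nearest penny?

£32.31

Energy = 1.4 kW × 86 h = 120.4 kWh
Tier 1 (0–70 kWh): 70 × £0.26 = £18.2
Above 70 kWh: 50.4 × £0.28 = £14.112
Bill = £32.31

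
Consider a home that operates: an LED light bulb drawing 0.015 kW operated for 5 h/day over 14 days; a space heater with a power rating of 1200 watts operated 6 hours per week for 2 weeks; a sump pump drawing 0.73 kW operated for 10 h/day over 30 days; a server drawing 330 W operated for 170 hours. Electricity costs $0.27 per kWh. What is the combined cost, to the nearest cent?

$78.45

LED light bulb: Runtime = 5 h/day × 14 days = 70 h
LED light bulb: 0.015 kW × 70 h = 1.05 kWh
space heater: Runtime = 6 h/week × 2 weeks = 12 h
space heater: 1.2 kW × 12 h = 14.4 kWh
sump pump: Runtime = 10 h/day × 30 days = 300 h
sump pump: 0.73 kW × 300 h = 219 kWh
server: 0.33 kW × 170 h = 56.1 kWh
Total energy = 290.55 kWh
Cost = 290.55 × $0.27 = $78.45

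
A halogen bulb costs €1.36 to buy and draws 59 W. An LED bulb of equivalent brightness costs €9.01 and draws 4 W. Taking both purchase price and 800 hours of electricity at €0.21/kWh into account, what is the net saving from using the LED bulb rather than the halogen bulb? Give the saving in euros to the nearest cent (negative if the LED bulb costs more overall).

halogen bulb: €1.36 + (59/1000) kW × 800 h × €0.21 = €1.36 + €9.912 = €11.272
LED bulb: €9.01 + (4/1000) kW × 800 h × €0.21 = €9.01 + €0.672 = €9.682
Saving = €11.272 − €9.682 = €1.59

€1.59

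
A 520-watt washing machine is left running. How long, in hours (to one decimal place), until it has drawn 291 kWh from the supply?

559.6 h

Hours = 291 kWh ÷ 0.52 kW = 559.6 h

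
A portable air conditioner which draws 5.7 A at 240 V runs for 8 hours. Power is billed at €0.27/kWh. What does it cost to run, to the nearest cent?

€2.95

Power = 5.7 A × 240 V = 1368 W = 1.368 kW
Energy = 1.368 kW × 8 h = 10.944 kWh
Cost = 10.944 kWh × €0.27/kWh = €2.95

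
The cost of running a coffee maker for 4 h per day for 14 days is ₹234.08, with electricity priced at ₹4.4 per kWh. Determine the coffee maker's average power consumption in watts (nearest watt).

Energy = ₹234.08 ÷ ₹4.4/kWh = 53.2 kWh
Runtime = 4 h/day × 14 days = 56 h
Power = 53.2 kWh ÷ 56 h = 0.95 kW = 950 W

950 W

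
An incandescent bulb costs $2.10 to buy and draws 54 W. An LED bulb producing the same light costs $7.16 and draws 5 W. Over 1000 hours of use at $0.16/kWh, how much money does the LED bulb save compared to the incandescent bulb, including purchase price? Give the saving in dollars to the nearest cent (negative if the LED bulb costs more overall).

incandescent bulb: $2.10 + (54/1000) kW × 1000 h × $0.16 = $2.10 + $8.64 = $10.74
LED bulb: $7.16 + (5/1000) kW × 1000 h × $0.16 = $7.16 + $0.8 = $7.96
Saving = $10.74 − $7.96 = $2.78

$2.78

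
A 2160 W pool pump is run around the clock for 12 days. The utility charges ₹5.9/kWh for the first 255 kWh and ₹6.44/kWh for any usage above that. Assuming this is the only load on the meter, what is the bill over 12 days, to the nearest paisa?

Runtime = 24 h × 12 = 288 h
Energy = 2.16 kW × 288 h = 622.08 kWh
Tier 1 (0–255 kWh): 255 × ₹5.9 = ₹1504.5
Above 255 kWh: 367.08 × ₹6.44 = ₹2363.9952
Bill = ₹3868.50

₹3868.50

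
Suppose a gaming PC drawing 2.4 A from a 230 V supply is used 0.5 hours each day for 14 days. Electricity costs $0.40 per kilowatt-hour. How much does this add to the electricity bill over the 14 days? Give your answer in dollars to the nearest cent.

Power = 2.4 A × 230 V = 552 W = 0.552 kW
Runtime = 0.5 h/day × 14 days = 7 h
Energy = 0.552 kW × 7 h = 3.864 kWh
Cost = 3.864 kWh × $0.40/kWh = $1.55

$1.55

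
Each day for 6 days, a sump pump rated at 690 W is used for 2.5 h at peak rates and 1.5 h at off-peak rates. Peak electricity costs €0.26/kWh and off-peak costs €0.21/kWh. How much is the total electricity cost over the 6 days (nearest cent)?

Peak energy = 0.69 kW × 2.5 h × 6 = 10.35 kWh
Off-peak energy = 0.69 kW × 1.5 h × 6 = 6.21 kWh
Cost = 10.35 × €0.26 + 6.21 × €0.21 = €2.691 + €1.3041 = €4.00

€4.00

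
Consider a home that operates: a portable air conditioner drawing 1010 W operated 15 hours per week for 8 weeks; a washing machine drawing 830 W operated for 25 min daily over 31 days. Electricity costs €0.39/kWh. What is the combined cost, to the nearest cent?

€51.45

portable air conditioner: Runtime = 15 h/week × 8 weeks = 120 h
portable air conditioner: 1.01 kW × 120 h = 121.2 kWh
washing machine: Runtime = 25 min × 31 = 775 min = 12.916666… h
washing machine: 0.83 kW × 12.916666… h = 10.720833… kWh
Total energy = 131.920833… kWh
Cost = 131.920833… × €0.39 = €51.45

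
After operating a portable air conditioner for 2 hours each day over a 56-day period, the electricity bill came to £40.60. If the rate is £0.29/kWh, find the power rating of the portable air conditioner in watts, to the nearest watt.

1250 W

Energy = £40.60 ÷ £0.29/kWh = 140 kWh
Runtime = 2 h/day × 56 days = 112 h
Power = 140 kWh ÷ 112 h = 1.25 kW = 1250 W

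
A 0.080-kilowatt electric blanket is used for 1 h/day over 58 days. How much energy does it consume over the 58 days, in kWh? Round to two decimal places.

4.64 kWh

Runtime = 1 h/day × 58 days = 58 h
Energy = 0.08 kW × 58 h = 4.64 kWh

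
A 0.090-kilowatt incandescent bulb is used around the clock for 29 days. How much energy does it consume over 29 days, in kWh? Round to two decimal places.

Runtime = 24 h × 29 = 696 h
Energy = 0.09 kW × 696 h = 62.64 kWh

62.64 kWh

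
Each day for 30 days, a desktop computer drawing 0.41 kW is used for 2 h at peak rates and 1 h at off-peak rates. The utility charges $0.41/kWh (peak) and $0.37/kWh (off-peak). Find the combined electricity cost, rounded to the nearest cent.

$14.64

Peak energy = 0.41 kW × 2 h × 30 = 24.6 kWh
Off-peak energy = 0.41 kW × 1 h × 30 = 12.3 kWh
Cost = 24.6 × $0.41 + 12.3 × $0.37 = $10.086 + $4.551 = $14.64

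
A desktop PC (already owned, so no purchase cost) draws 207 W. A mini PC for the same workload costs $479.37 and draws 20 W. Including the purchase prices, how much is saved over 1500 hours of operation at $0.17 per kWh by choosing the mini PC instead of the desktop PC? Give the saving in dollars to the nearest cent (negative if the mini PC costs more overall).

desktop PC: $0.00 + (207/1000) kW × 1500 h × $0.17 = $0.00 + $52.785 = $52.785
mini PC: $479.37 + (20/1000) kW × 1500 h × $0.17 = $479.37 + $5.1 = $484.47
Saving = $52.785 − $484.47 = −$431.685 → -$431.69

-$431.69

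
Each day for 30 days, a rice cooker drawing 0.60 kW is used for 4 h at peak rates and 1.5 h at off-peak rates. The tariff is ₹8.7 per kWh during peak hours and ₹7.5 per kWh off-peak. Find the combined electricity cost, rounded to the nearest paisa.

Peak energy = 0.6 kW × 4 h × 30 = 72 kWh
Off-peak energy = 0.6 kW × 1.5 h × 30 = 27 kWh
Cost = 72 × ₹8.7 + 27 × ₹7.5 = ₹626.4 + ₹202.5 = ₹828.90

₹828.90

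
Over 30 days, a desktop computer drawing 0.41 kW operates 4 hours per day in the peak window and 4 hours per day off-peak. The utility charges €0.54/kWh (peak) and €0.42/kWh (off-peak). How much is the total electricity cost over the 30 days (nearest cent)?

Peak energy = 0.41 kW × 4 h × 30 = 49.2 kWh
Off-peak energy = 0.41 kW × 4 h × 30 = 49.2 kWh
Cost = 49.2 × €0.54 + 49.2 × €0.42 = €26.568 + €20.664 = €47.23

€47.23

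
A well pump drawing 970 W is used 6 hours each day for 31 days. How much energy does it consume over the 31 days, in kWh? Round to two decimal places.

Runtime = 6 h/day × 31 days = 186 h
Energy = 0.97 kW × 186 h = 180.42 kWh

180.42 kWh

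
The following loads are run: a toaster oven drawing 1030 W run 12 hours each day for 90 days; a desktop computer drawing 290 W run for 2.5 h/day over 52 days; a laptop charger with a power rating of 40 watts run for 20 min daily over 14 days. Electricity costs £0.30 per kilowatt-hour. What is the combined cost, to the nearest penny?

toaster oven: Runtime = 12 h/day × 90 days = 1080 h
toaster oven: 1.03 kW × 1080 h = 1112.4 kWh
desktop computer: Runtime = 2.5 h/day × 52 days = 130 h
desktop computer: 0.29 kW × 130 h = 37.7 kWh
laptop charger: Runtime = 20 min × 14 = 280 min = 4.666666… h
laptop charger: 0.04 kW × 4.666666… h = 0.186666… kWh
Total energy = 1150.286666… kWh
Cost = 1150.286666… × £0.30 = £345.09

£345.09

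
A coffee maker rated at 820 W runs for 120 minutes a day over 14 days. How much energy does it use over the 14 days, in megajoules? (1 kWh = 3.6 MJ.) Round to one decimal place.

82.7 MJ

Runtime = 120 min × 14 = 1680 min = 28 h
Energy = 0.82 kW × 28 h = 22.96 kWh
= 22.96 × 3.6 MJ = 82.7 MJ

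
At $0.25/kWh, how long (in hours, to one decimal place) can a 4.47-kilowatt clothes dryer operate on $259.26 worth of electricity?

Energy available = $259.26 ÷ $0.25/kWh = 1037.04 kWh
Hours = 1037.04 kWh ÷ 4.47 kW = 232.0 h

232.0 h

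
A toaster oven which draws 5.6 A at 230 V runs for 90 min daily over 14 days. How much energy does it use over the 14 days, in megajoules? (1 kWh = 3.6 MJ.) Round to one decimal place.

Power = 5.6 A × 230 V = 1288 W = 1.288 kW
Runtime = 90 min × 14 = 1260 min = 21 h
Energy = 1.288 kW × 21 h = 27.048 kWh
= 27.048 × 3.6 MJ = 97.4 MJ

97.4 MJ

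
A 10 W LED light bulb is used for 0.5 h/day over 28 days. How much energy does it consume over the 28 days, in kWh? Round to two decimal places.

Runtime = 0.5 h/day × 28 days = 14 h
Energy = 0.01 kW × 14 h = 0.14 kWh

0.14 kWh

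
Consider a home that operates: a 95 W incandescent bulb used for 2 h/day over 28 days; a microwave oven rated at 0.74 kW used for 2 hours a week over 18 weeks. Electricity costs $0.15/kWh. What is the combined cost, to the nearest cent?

incandescent bulb: Runtime = 2 h/day × 28 days = 56 h
incandescent bulb: 0.095 kW × 56 h = 5.32 kWh
microwave oven: Runtime = 2 h/week × 18 weeks = 36 h
microwave oven: 0.74 kW × 36 h = 26.64 kWh
Total energy = 31.96 kWh
Cost = 31.96 × $0.15 = $4.79

$4.79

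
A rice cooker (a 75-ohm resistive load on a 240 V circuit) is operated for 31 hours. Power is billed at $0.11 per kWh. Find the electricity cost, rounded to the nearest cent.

$2.62

Power = V²/R = 240²/75 = 768 W = 0.768 kW
Energy = 0.768 kW × 31 h = 23.808 kWh
Cost = 23.808 kWh × $0.11/kWh = $2.62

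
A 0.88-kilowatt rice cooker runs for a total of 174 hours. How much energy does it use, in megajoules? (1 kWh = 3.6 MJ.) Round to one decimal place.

Energy = 0.88 kW × 174 h = 153.12 kWh
= 153.12 × 3.6 MJ = 551.2 MJ

551.2 MJ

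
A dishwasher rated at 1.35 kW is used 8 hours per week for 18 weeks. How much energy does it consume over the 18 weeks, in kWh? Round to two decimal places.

194.40 kWh

Runtime = 8 h/week × 18 weeks = 144 h
Energy = 1.35 kW × 144 h = 194.4 kWh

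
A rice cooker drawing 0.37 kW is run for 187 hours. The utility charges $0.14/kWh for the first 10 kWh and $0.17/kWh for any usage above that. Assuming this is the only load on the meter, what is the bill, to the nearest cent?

Energy = 0.37 kW × 187 h = 69.19 kWh
Tier 1 (0–10 kWh): 10 × $0.14 = $1.4
Above 10 kWh: 59.19 × $0.17 = $10.0623
Bill = $11.46

$11.46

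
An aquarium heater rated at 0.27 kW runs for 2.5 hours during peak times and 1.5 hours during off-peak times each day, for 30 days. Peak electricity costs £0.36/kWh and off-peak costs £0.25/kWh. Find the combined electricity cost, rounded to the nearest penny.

£10.33

Peak energy = 0.27 kW × 2.5 h × 30 = 20.25 kWh
Off-peak energy = 0.27 kW × 1.5 h × 30 = 12.15 kWh
Cost = 20.25 × £0.36 + 12.15 × £0.25 = £7.29 + £3.0375 = £10.33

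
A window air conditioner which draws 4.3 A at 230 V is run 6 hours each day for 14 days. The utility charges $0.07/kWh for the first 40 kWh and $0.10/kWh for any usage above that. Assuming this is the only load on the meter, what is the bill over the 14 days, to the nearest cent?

Power = 4.3 A × 230 V = 989 W = 0.989 kW
Runtime = 6 h/day × 14 days = 84 h
Energy = 0.989 kW × 84 h = 83.076 kWh
Tier 1 (0–40 kWh): 40 × $0.07 = $2.8
Above 40 kWh: 43.076 × $0.10 = $4.3076
Bill = $7.11

$7.11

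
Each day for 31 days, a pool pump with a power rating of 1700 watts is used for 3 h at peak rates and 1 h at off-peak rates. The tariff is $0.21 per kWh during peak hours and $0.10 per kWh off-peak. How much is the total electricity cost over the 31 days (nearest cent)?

$38.47

Peak energy = 1.7 kW × 3 h × 31 = 158.1 kWh
Off-peak energy = 1.7 kW × 1 h × 31 = 52.7 kWh
Cost = 158.1 × $0.21 + 52.7 × $0.10 = $33.201 + $5.27 = $38.47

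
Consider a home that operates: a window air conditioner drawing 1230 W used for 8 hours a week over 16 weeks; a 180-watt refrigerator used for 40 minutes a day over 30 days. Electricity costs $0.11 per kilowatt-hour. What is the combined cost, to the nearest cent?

window air conditioner: Runtime = 8 h/week × 16 weeks = 128 h
window air conditioner: 1.23 kW × 128 h = 157.44 kWh
refrigerator: Runtime = 40 min × 30 = 1200 min = 20 h
refrigerator: 0.18 kW × 20 h = 3.6 kWh
Total energy = 161.04 kWh
Cost = 161.04 × $0.11 = $17.71

$17.71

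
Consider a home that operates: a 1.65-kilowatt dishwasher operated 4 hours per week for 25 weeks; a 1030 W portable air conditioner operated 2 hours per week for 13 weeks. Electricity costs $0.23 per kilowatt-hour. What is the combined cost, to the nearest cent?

$44.11

dishwasher: Runtime = 4 h/week × 25 weeks = 100 h
dishwasher: 1.65 kW × 100 h = 165 kWh
portable air conditioner: Runtime = 2 h/week × 13 weeks = 26 h
portable air conditioner: 1.03 kW × 26 h = 26.78 kWh
Total energy = 191.78 kWh
Cost = 191.78 × $0.23 = $44.11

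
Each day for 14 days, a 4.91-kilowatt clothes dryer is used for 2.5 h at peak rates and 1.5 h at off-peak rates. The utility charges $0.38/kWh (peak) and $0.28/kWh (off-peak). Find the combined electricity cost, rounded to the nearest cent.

Peak energy = 4.91 kW × 2.5 h × 14 = 171.85 kWh
Off-peak energy = 4.91 kW × 1.5 h × 14 = 103.11 kWh
Cost = 171.85 × $0.38 + 103.11 × $0.28 = $65.303 + $28.8708 = $94.17

$94.17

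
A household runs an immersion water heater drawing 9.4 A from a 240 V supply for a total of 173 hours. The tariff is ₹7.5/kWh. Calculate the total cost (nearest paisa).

₹2927.16

Power = 9.4 A × 240 V = 2256 W = 2.256 kW
Energy = 2.256 kW × 173 h = 390.288 kWh
Cost = 390.288 kWh × ₹7.5/kWh = ₹2927.16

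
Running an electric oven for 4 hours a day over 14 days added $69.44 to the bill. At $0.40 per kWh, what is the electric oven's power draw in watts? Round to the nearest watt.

3100 W

Energy = $69.44 ÷ $0.40/kWh = 173.6 kWh
Runtime = 4 h/day × 14 days = 56 h
Power = 173.6 kWh ÷ 56 h = 3.1 kW = 3100 W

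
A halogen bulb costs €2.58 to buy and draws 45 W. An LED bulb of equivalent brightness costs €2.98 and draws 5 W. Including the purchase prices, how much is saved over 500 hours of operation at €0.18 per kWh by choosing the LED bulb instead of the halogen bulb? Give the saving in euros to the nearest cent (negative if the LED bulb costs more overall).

€3.20

halogen bulb: €2.58 + (45/1000) kW × 500 h × €0.18 = €2.58 + €4.05 = €6.63
LED bulb: €2.98 + (5/1000) kW × 500 h × €0.18 = €2.98 + €0.45 = €3.43
Saving = €6.63 − €3.43 = €3.2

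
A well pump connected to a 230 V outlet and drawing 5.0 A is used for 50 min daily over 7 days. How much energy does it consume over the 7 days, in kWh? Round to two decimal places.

Power = 5.0 A × 230 V = 1150 W = 1.15 kW
Runtime = 50 min × 7 = 350 min = 5.833333… h
Energy = 1.15 kW × 5.833333… h = 6.708333… kWh ≈ 6.71 kWh

6.71 kWh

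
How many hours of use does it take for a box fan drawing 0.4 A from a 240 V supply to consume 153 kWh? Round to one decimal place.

1593.8 h

Power = 0.4 A × 240 V = 96 W = 0.096 kW
Hours = 153 kWh ÷ 0.096 kW = 1593.8 h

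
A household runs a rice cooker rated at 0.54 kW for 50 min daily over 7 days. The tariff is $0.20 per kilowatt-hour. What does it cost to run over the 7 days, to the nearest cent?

$0.63

Runtime = 50 min × 7 = 350 min = 5.833333… h
Energy = 0.54 kW × 5.833333… h = 3.15 kWh
Cost = 3.15 kWh × $0.20/kWh = $0.63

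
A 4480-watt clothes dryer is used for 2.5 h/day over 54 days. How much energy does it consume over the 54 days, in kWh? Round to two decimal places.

604.80 kWh

Runtime = 2.5 h/day × 54 days = 135 h
Energy = 4.48 kW × 135 h = 604.8 kWh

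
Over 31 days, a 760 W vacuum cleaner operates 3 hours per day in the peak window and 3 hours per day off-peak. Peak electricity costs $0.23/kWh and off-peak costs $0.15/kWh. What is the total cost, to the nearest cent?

Peak energy = 0.76 kW × 3 h × 31 = 70.68 kWh
Off-peak energy = 0.76 kW × 3 h × 31 = 70.68 kWh
Cost = 70.68 × $0.23 + 70.68 × $0.15 = $16.2564 + $10.602 = $26.86

$26.86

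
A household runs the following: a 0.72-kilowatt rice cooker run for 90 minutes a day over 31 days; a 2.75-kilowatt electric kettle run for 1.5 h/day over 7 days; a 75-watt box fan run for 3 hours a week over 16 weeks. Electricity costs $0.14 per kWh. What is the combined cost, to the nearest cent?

rice cooker: Runtime = 90 min × 31 = 2790 min = 46.5 h
rice cooker: 0.72 kW × 46.5 h = 33.48 kWh
electric kettle: Runtime = 1.5 h/day × 7 days = 10.5 h
electric kettle: 2.75 kW × 10.5 h = 28.875 kWh
box fan: Runtime = 3 h/week × 16 weeks = 48 h
box fan: 0.075 kW × 48 h = 3.6 kWh
Total energy = 65.955 kWh
Cost = 65.955 × $0.14 = $9.23

$9.23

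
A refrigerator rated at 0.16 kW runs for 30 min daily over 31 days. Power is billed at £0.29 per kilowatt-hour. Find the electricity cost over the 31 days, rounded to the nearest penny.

£0.72

Runtime = 30 min × 31 = 930 min = 15.5 h
Energy = 0.16 kW × 15.5 h = 2.48 kWh
Cost = 2.48 kWh × £0.29/kWh = £0.72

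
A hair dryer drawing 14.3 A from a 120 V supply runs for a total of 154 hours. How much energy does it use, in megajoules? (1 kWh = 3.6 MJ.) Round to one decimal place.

Power = 14.3 A × 120 V = 1716 W = 1.716 kW
Energy = 1.716 kW × 154 h = 264.264 kWh
= 264.264 × 3.6 MJ = 951.4 MJ

951.4 MJ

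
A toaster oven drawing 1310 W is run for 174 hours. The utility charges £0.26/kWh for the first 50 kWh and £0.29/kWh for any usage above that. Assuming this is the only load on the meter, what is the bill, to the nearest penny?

Energy = 1.31 kW × 174 h = 227.94 kWh
Tier 1 (0–50 kWh): 50 × £0.26 = £13
Above 50 kWh: 177.94 × £0.29 = £51.6026
Bill = £64.60

£64.60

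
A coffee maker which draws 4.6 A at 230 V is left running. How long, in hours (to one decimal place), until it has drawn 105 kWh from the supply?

Power = 4.6 A × 230 V = 1058 W = 1.058 kW
Hours = 105 kWh ÷ 1.058 kW = 99.2 h

99.2 h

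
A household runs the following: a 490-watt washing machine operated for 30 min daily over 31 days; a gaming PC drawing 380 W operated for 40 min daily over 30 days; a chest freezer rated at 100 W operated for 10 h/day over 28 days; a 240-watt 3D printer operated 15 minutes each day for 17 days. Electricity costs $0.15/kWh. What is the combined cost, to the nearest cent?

washing machine: Runtime = 30 min × 31 = 930 min = 15.5 h
washing machine: 0.49 kW × 15.5 h = 7.595 kWh
gaming PC: Runtime = 40 min × 30 = 1200 min = 20 h
gaming PC: 0.38 kW × 20 h = 7.6 kWh
chest freezer: Runtime = 10 h/day × 28 days = 280 h
chest freezer: 0.1 kW × 280 h = 28 kWh
3D printer: Runtime = 15 min × 17 = 255 min = 4.25 h
3D printer: 0.24 kW × 4.25 h = 1.02 kWh
Total energy = 44.215 kWh
Cost = 44.215 × $0.15 = $6.63

$6.63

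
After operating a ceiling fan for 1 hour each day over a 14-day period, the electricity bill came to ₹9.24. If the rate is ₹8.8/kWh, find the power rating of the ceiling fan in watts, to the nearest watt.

75 W

Energy = ₹9.24 ÷ ₹8.8/kWh = 1.05 kWh
Runtime = 1 h/day × 14 days = 14 h
Power = 1.05 kWh ÷ 14 h = 0.075 kW = 75 W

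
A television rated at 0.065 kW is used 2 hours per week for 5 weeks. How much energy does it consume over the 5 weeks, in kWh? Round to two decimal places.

0.65 kWh

Runtime = 2 h/week × 5 weeks = 10 h
Energy = 0.065 kW × 10 h = 0.65 kWh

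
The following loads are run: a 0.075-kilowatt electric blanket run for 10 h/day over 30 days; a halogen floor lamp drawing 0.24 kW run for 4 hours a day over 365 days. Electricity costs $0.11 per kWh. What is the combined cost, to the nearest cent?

$41.02

electric blanket: Runtime = 10 h/day × 30 days = 300 h
electric blanket: 0.075 kW × 300 h = 22.5 kWh
halogen floor lamp: Runtime = 4 h/day × 365 days = 1460 h
halogen floor lamp: 0.24 kW × 1460 h = 350.4 kWh
Total energy = 372.9 kWh
Cost = 372.9 × $0.11 = $41.02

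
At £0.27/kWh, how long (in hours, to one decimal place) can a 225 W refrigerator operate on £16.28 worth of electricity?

268.0 h

Energy available = £16.28 ÷ £0.27/kWh = 60.2963 kWh
Hours = 60.2963 kWh ÷ 0.225 kW = 268.0 h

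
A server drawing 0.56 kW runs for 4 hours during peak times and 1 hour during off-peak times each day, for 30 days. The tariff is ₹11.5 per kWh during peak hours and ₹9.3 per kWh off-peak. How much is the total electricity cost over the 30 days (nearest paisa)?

₹929.04

Peak energy = 0.56 kW × 4 h × 30 = 67.2 kWh
Off-peak energy = 0.56 kW × 1 h × 30 = 16.8 kWh
Cost = 67.2 × ₹11.5 + 16.8 × ₹9.3 = ₹772.8 + ₹156.24 = ₹929.04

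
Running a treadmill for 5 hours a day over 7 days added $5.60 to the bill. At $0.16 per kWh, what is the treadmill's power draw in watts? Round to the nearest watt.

1000 W

Energy = $5.60 ÷ $0.16/kWh = 35 kWh
Runtime = 5 h/day × 7 days = 35 h
Power = 35 kWh ÷ 35 h = 1 kW = 1000 W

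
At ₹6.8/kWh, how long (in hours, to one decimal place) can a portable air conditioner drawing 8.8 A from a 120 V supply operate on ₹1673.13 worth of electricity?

233.0 h

Power = 8.8 A × 120 V = 1056 W = 1.056 kW
Energy available = ₹1673.13 ÷ ₹6.8/kWh = 246.0485 kWh
Hours = 246.0485 kWh ÷ 1.056 kW = 233.0 h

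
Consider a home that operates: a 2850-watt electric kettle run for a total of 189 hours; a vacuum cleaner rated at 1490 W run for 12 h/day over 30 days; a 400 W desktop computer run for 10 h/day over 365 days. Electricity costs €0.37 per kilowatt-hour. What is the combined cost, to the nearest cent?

electric kettle: 2.85 kW × 189 h = 538.65 kWh
vacuum cleaner: Runtime = 12 h/day × 30 days = 360 h
vacuum cleaner: 1.49 kW × 360 h = 536.4 kWh
desktop computer: Runtime = 10 h/day × 365 days = 3650 h
desktop computer: 0.4 kW × 3650 h = 1460 kWh
Total energy = 2535.05 kWh
Cost = 2535.05 × €0.37 = €937.97

€937.97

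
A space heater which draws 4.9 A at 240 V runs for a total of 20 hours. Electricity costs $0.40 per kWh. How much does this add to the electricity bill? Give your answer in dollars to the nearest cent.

Power = 4.9 A × 240 V = 1176 W = 1.176 kW
Energy = 1.176 kW × 20 h = 23.52 kWh
Cost = 23.52 kWh × $0.40/kWh = $9.41

$9.41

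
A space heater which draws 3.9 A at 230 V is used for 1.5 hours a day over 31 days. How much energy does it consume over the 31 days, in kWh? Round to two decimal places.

41.71 kWh

Power = 3.9 A × 230 V = 897 W = 0.897 kW
Runtime = 1.5 h/day × 31 days = 46.5 h
Energy = 0.897 kW × 46.5 h = 41.7105 kWh ≈ 41.71 kWh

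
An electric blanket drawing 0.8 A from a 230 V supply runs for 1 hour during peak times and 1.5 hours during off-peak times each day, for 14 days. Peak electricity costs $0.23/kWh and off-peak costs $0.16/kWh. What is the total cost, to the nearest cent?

$1.21

Power = 0.8 A × 230 V = 184 W = 0.184 kW
Peak energy = 0.184 kW × 1 h × 14 = 2.576 kWh
Off-peak energy = 0.184 kW × 1.5 h × 14 = 3.864 kWh
Cost = 2.576 × $0.23 + 3.864 × $0.16 = $0.59248 + $0.61824 = $1.21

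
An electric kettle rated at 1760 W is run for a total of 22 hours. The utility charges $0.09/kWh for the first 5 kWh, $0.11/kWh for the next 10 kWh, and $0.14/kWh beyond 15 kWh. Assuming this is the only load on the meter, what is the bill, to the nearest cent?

Energy = 1.76 kW × 22 h = 38.72 kWh
Tier 1 (0–5 kWh): 5 × $0.09 = $0.45
Tier 2 (5–15 kWh): 10 × $0.11 = $1.1
Above 15 kWh: 23.72 × $0.14 = $3.3208
Bill = $4.87

$4.87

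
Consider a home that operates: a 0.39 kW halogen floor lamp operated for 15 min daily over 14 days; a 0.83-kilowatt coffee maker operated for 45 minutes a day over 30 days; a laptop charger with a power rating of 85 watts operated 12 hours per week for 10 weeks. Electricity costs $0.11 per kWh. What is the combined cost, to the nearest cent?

$3.33

halogen floor lamp: Runtime = 15 min × 14 = 210 min = 3.5 h
halogen floor lamp: 0.39 kW × 3.5 h = 1.365 kWh
coffee maker: Runtime = 45 min × 30 = 1350 min = 22.5 h
coffee maker: 0.83 kW × 22.5 h = 18.675 kWh
laptop charger: Runtime = 12 h/week × 10 weeks = 120 h
laptop charger: 0.085 kW × 120 h = 10.2 kWh
Total energy = 30.24 kWh
Cost = 30.24 × $0.11 = $3.33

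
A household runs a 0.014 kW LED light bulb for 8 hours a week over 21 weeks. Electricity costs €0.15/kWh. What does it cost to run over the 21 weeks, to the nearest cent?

Runtime = 8 h/week × 21 weeks = 168 h
Energy = 0.014 kW × 168 h = 2.352 kWh
Cost = 2.352 kWh × €0.15/kWh = €0.35

€0.35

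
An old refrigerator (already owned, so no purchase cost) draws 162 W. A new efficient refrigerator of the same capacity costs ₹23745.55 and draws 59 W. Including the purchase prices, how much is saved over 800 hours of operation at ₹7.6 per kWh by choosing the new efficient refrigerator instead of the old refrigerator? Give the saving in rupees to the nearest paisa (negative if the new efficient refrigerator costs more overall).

old refrigerator: ₹0.00 + (162/1000) kW × 800 h × ₹7.6 = ₹0.00 + ₹984.96 = ₹984.96
new efficient refrigerator: ₹23745.55 + (59/1000) kW × 800 h × ₹7.6 = ₹23745.55 + ₹358.72 = ₹24104.27
Saving = ₹984.96 − ₹24104.27 = −₹23119.31

-₹23119.31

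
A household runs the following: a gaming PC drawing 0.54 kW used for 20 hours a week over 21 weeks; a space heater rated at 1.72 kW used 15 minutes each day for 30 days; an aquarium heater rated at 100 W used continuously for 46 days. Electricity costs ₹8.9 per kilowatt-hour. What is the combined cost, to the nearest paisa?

gaming PC: Runtime = 20 h/week × 21 weeks = 420 h
gaming PC: 0.54 kW × 420 h = 226.8 kWh
space heater: Runtime = 15 min × 30 = 450 min = 7.5 h
space heater: 1.72 kW × 7.5 h = 12.9 kWh
aquarium heater: Runtime = 24 h × 46 = 1104 h
aquarium heater: 0.1 kW × 1104 h = 110.4 kWh
Total energy = 350.1 kWh
Cost = 350.1 × ₹8.9 = ₹3115.89

₹3115.89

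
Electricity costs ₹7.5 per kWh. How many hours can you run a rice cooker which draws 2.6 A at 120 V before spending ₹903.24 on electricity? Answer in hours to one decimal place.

Power = 2.6 A × 120 V = 312 W = 0.312 kW
Energy available = ₹903.24 ÷ ₹7.5/kWh = 120.432 kWh
Hours = 120.432 kWh ÷ 0.312 kW = 386.0 h

386.0 h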